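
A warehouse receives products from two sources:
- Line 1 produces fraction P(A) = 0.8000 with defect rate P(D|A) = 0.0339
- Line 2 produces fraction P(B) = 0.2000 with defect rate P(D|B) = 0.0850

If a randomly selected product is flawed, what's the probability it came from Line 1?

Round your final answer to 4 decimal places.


Let A = from Line 1, D = flawed

Given:
- P(A) = 0.8000, P(B) = 0.2000
- P(D|A) = 0.0339, P(D|B) = 0.0850

Step 1: Find P(D)
P(D) = P(D|A)P(A) + P(D|B)P(B)
     = 0.0339 × 0.8000 + 0.0850 × 0.2000
     = 0.02712000 + 0.01700000
     = 0.04412000

Step 2: Apply Bayes' theorem
P(A|D) = P(D|A)P(A) / P(D)
       = 0.02712000 / 0.04412000
       = 0.6147


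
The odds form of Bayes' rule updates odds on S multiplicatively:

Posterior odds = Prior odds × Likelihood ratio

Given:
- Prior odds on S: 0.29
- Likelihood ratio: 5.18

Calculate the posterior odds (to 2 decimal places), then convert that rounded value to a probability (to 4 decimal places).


Step 1: Calculate posterior odds
Posterior odds = Prior odds × LR
               = 0.29 × 5.18
               = 1.50

Step 2: Convert to probability
P(S|E) = Posterior odds / (1 + Posterior odds)
       = 1.50 / (1 + 1.50)
       = 1.50 / 2.50
       = 0.6000

The evidence increased P(S) from 0.2248 to 0.6000.


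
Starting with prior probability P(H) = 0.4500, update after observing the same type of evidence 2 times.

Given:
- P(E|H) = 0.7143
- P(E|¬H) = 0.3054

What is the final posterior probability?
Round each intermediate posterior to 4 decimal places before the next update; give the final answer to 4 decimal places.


Sequential Bayesian updating:

Initial prior: P(H) = 0.4500

Update 1:
  P(E) = 0.7143 × 0.4500 + 0.3054 × 0.5500 = 0.32143500 + 0.16797000 = 0.48940500
  P(H|E) = 0.32143500 / 0.48940500 = 0.6568

Update 2:
  P(E) = 0.7143 × 0.6568 + 0.3054 × 0.3432 = 0.46915224 + 0.10481328 = 0.57396552
  P(H|E) = 0.46915224 / 0.57396552 = 0.8174

Final posterior: 0.8174


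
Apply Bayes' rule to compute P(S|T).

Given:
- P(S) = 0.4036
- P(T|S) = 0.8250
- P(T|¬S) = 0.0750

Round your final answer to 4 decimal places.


Bayes' theorem: P(S|T) = P(T|S) × P(S) / P(T)

Step 1: Calculate P(T) using law of total probability
P(T) = P(T|S)P(S) + P(T|¬S)P(¬S)
     = 0.8250 × 0.4036 + 0.0750 × 0.5964
     = 0.33297000 + 0.04473000
     = 0.37770000

Step 2: Apply Bayes' theorem
P(S|T) = P(T|S) × P(S) / P(T)
       = 0.33297000 / 0.37770000
       = 0.8816


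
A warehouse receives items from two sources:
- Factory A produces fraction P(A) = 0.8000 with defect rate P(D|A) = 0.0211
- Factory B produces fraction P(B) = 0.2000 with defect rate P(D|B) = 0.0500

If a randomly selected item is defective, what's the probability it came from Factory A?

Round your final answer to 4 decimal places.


Let A = from Factory A, D = defective

Given:
- P(A) = 0.8000, P(B) = 0.2000
- P(D|A) = 0.0211, P(D|B) = 0.0500

Step 1: Find P(D)
P(D) = P(D|A)P(A) + P(D|B)P(B)
     = 0.0211 × 0.8000 + 0.0500 × 0.2000
     = 0.01688000 + 0.01000000
     = 0.02688000

Step 2: Apply Bayes' theorem
P(A|D) = P(D|A)P(A) / P(D)
       = 0.01688000 / 0.02688000
       = 0.6280


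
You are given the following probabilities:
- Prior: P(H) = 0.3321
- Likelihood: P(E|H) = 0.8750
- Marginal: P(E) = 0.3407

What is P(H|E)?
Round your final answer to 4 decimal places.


Using Bayes' theorem:

P(H|E) = P(E|H) × P(H) / P(E)
       = 0.8750 × 0.3321 / 0.3407
       = 0.29058750 / 0.3407
       = 0.8529

The evidence strengthens our belief in H.
Prior: 0.3321 → Posterior: 0.8529


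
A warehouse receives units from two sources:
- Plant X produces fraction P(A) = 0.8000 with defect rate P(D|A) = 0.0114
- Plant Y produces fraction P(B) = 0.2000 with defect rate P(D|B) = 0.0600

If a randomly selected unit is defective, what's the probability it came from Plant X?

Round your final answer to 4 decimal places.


Let A = from Plant X, D = defective

Given:
- P(A) = 0.8000, P(B) = 0.2000
- P(D|A) = 0.0114, P(D|B) = 0.0600

Step 1: Find P(D)
P(D) = P(D|A)P(A) + P(D|B)P(B)
     = 0.0114 × 0.8000 + 0.0600 × 0.2000
     = 0.00912000 + 0.01200000
     = 0.02112000

Step 2: Apply Bayes' theorem
P(A|D) = P(D|A)P(A) / P(D)
       = 0.00912000 / 0.02112000
       = 0.4318


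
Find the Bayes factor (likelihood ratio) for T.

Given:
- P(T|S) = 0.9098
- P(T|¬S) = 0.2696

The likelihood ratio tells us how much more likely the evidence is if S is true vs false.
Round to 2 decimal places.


Likelihood Ratio (LR) = P(T|S) / P(T|¬S)

LR = 0.9098 / 0.2696
   = 3.37

The evidence is 3.37 times more likely if S is true than if S is false.
Since LR > 1, the evidence supports S over ¬S.


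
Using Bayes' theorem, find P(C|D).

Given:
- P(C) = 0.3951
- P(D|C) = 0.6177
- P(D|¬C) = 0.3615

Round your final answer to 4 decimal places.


Bayes' theorem: P(C|D) = P(D|C) × P(C) / P(D)

Step 1: Calculate P(D) using law of total probability
P(D) = P(D|C)P(C) + P(D|¬C)P(¬C)
     = 0.6177 × 0.3951 + 0.3615 × 0.6049
     = 0.24405327 + 0.21867135
     = 0.46272462

Step 2: Apply Bayes' theorem
P(C|D) = P(D|C) × P(C) / P(D)
       = 0.24405327 / 0.46272462
       = 0.5274


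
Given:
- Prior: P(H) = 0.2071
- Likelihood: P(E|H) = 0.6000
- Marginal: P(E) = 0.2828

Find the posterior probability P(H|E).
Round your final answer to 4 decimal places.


Using Bayes' theorem:

P(H|E) = P(E|H) × P(H) / P(E)
       = 0.6000 × 0.2071 / 0.2828
       = 0.12426000 / 0.2828
       = 0.4394

The evidence strengthens our belief in H.
Prior: 0.2071 → Posterior: 0.4394


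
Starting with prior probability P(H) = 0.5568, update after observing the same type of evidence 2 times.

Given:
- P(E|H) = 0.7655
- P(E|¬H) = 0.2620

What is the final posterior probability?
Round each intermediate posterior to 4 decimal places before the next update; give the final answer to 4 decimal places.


Sequential Bayesian updating:

Initial prior: P(H) = 0.5568

Update 1:
  P(E) = 0.7655 × 0.5568 + 0.2620 × 0.4432 = 0.42623040 + 0.11611840 = 0.54234880
  P(H|E) = 0.42623040 / 0.54234880 = 0.7859

Update 2:
  P(E) = 0.7655 × 0.7859 + 0.2620 × 0.2141 = 0.60160645 + 0.05609420 = 0.65770065
  P(H|E) = 0.60160645 / 0.65770065 = 0.9147

Final posterior: 0.9147


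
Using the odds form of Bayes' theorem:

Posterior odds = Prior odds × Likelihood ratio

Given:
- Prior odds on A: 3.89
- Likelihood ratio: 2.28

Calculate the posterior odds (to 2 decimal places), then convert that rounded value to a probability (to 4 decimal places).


Step 1: Calculate posterior odds
Posterior odds = Prior odds × LR
               = 3.89 × 2.28
               = 8.87

Step 2: Convert to probability
P(A|E) = Posterior odds / (1 + Posterior odds)
       = 8.87 / (1 + 8.87)
       = 8.87 / 9.87
       = 0.8987

The evidence increased P(A) from 0.7955 to 0.8987.


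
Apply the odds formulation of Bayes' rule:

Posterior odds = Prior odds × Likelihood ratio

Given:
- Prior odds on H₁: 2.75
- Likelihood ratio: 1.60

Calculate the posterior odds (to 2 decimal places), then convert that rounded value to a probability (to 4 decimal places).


Step 1: Calculate posterior odds
Posterior odds = Prior odds × LR
               = 2.75 × 1.60
               = 4.40

Step 2: Convert to probability
P(H₁|E) = Posterior odds / (1 + Posterior odds)
       = 4.40 / (1 + 4.40)
       = 4.40 / 5.40
       = 0.8148

The evidence increased P(H₁) from 0.7333 to 0.8148.


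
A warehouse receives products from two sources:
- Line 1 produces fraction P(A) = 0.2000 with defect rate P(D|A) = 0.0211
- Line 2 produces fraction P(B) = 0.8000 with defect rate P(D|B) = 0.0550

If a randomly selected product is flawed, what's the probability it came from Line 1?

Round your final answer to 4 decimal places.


Let A = from Line 1, D = flawed

Given:
- P(A) = 0.2000, P(B) = 0.8000
- P(D|A) = 0.0211, P(D|B) = 0.0550

Step 1: Find P(D)
P(D) = P(D|A)P(A) + P(D|B)P(B)
     = 0.0211 × 0.2000 + 0.0550 × 0.8000
     = 0.00422000 + 0.04400000
     = 0.04822000

Step 2: Apply Bayes' theorem
P(A|D) = P(D|A)P(A) / P(D)
       = 0.00422000 / 0.04822000
       = 0.0875


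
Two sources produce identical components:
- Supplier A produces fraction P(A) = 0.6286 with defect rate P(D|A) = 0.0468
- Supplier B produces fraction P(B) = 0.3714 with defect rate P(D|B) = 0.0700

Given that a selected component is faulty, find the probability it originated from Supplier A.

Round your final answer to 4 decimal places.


Let A = from Supplier A, D = faulty

Given:
- P(A) = 0.6286, P(B) = 0.3714
- P(D|A) = 0.0468, P(D|B) = 0.0700

Step 1: Find P(D)
P(D) = P(D|A)P(A) + P(D|B)P(B)
     = 0.0468 × 0.6286 + 0.0700 × 0.3714
     = 0.02941848 + 0.02599800
     = 0.05541648

Step 2: Apply Bayes' theorem
P(A|D) = P(D|A)P(A) / P(D)
       = 0.02941848 / 0.05541648
       = 0.5309


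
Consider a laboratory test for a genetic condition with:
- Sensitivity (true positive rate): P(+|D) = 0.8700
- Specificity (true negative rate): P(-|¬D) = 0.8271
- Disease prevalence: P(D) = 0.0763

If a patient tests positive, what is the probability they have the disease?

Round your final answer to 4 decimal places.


Let D = has disease, + = positive test

Given:
- P(D) = 0.0763 (prevalence)
- P(+|D) = 0.8700 (sensitivity)
- P(-|¬D) = 0.8271 (specificity)
- P(+|¬D) = 0.1729 (false positive rate = 1 - specificity)

Step 1: Find P(+)
P(+) = P(+|D)P(D) + P(+|¬D)P(¬D)
     = 0.8700 × 0.0763 + 0.1729 × 0.9237
     = 0.06638100 + 0.15970773
     = 0.22608873

Step 2: Apply Bayes' theorem for P(D|+)
P(D|+) = P(+|D)P(D) / P(+)
       = 0.06638100 / 0.22608873
       = 0.2936


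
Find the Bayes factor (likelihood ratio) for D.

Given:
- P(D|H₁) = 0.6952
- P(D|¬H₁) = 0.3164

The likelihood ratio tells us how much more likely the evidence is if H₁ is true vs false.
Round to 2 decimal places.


Likelihood Ratio (LR) = P(D|H₁) / P(D|¬H₁)

LR = 0.6952 / 0.3164
   = 2.20

The evidence is 2.20 times more likely if H₁ is true than if H₁ is false.
Because LR exceeds 1, D is evidence for H₁.


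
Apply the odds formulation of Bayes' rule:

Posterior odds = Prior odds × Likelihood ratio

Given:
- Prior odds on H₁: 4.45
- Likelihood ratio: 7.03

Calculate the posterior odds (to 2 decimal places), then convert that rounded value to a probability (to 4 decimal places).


Step 1: Calculate posterior odds
Posterior odds = Prior odds × LR
               = 4.45 × 7.03
               = 31.28

Step 2: Convert to probability
P(H₁|E) = Posterior odds / (1 + Posterior odds)
       = 31.28 / (1 + 31.28)
       = 31.28 / 32.28
       = 0.9690

The evidence increased P(H₁) from 0.8165 to 0.9690.


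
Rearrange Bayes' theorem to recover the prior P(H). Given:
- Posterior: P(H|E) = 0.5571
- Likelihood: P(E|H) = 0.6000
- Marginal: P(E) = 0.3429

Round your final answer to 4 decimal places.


From Bayes' theorem: P(H|E) = P(E|H) × P(H) / P(E)

Rearranging for P(H):
P(H) = P(H|E) × P(E) / P(E|H)
     = 0.5571 × 0.3429 / 0.6000
     = 0.19102959 / 0.6000
     = 0.3184


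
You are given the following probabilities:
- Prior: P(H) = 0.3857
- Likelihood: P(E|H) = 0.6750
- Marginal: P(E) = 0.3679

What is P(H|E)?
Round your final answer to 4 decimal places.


Using Bayes' theorem:

P(H|E) = P(E|H) × P(H) / P(E)
       = 0.6750 × 0.3857 / 0.3679
       = 0.26034750 / 0.3679
       = 0.7077

The evidence strengthens our belief in H.
Prior: 0.3857 → Posterior: 0.7077


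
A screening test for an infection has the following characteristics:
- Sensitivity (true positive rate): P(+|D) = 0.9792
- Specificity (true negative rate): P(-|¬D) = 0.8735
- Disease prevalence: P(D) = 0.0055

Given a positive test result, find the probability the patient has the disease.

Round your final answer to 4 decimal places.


Let D = has disease, + = positive test

Given:
- P(D) = 0.0055 (prevalence)
- P(+|D) = 0.9792 (sensitivity)
- P(-|¬D) = 0.8735 (specificity)
- P(+|¬D) = 0.1265 (false positive rate = 1 - specificity)

Step 1: Find P(+)
P(+) = P(+|D)P(D) + P(+|¬D)P(¬D)
     = 0.9792 × 0.0055 + 0.1265 × 0.9945
     = 0.00538560 + 0.12580425
     = 0.13118985

Step 2: Apply Bayes' theorem for P(D|+)
P(D|+) = P(+|D)P(D) / P(+)
       = 0.00538560 / 0.13118985
       = 0.0411


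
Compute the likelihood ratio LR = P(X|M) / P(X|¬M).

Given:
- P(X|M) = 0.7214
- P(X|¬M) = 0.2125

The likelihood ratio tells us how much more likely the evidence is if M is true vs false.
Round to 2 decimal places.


Likelihood Ratio (LR) = P(X|M) / P(X|¬M)

LR = 0.7214 / 0.2125
   = 3.39

The evidence is 3.39 times more likely if M is true than if M is false.
LR > 1, so observing X raises the odds in favor of M.


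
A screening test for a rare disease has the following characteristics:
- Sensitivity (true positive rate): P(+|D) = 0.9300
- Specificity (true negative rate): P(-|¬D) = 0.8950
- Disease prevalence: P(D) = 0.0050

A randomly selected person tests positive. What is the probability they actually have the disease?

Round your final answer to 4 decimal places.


Let D = has disease, + = positive test

Given:
- P(D) = 0.0050 (prevalence)
- P(+|D) = 0.9300 (sensitivity)
- P(-|¬D) = 0.8950 (specificity)
- P(+|¬D) = 0.1050 (false positive rate = 1 - specificity)

Step 1: Find P(+)
P(+) = P(+|D)P(D) + P(+|¬D)P(¬D)
     = 0.9300 × 0.0050 + 0.1050 × 0.9950
     = 0.00465000 + 0.10447500
     = 0.10912500

Step 2: Apply Bayes' theorem for P(D|+)
P(D|+) = P(+|D)P(D) / P(+)
       = 0.00465000 / 0.10912500
       = 0.0426


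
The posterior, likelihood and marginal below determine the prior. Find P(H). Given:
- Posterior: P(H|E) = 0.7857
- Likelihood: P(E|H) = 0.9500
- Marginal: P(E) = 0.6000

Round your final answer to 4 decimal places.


From Bayes' theorem: P(H|E) = P(E|H) × P(H) / P(E)

Rearranging for P(H):
P(H) = P(H|E) × P(E) / P(E|H)
     = 0.7857 × 0.6000 / 0.9500
     = 0.47142000 / 0.9500
     = 0.4962


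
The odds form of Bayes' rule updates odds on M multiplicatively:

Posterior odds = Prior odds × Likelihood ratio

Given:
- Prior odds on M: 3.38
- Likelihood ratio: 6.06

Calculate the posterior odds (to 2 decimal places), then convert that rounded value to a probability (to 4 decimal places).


Step 1: Calculate posterior odds
Posterior odds = Prior odds × LR
               = 3.38 × 6.06
               = 20.48

Step 2: Convert to probability
P(M|E) = Posterior odds / (1 + Posterior odds)
       = 20.48 / (1 + 20.48)
       = 20.48 / 21.48
       = 0.9534

The evidence increased P(M) from 0.7717 to 0.9534.


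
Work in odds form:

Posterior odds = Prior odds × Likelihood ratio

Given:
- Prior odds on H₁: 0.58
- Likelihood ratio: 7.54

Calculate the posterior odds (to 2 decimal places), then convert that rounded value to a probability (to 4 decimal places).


Step 1: Calculate posterior odds
Posterior odds = Prior odds × LR
               = 0.58 × 7.54
               = 4.37

Step 2: Convert to probability
P(H₁|E) = Posterior odds / (1 + Posterior odds)
       = 4.37 / (1 + 4.37)
       = 4.37 / 5.37
       = 0.8138

The evidence increased P(H₁) from 0.3671 to 0.8138.


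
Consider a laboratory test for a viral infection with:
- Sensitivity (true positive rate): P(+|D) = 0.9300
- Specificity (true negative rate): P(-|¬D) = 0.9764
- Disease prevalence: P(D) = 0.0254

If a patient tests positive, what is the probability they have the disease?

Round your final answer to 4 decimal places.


Let D = has disease, + = positive test

Given:
- P(D) = 0.0254 (prevalence)
- P(+|D) = 0.9300 (sensitivity)
- P(-|¬D) = 0.9764 (specificity)
- P(+|¬D) = 0.0236 (false positive rate = 1 - specificity)

Step 1: Find P(+)
P(+) = P(+|D)P(D) + P(+|¬D)P(¬D)
     = 0.9300 × 0.0254 + 0.0236 × 0.9746
     = 0.02362200 + 0.02300056
     = 0.04662256

Step 2: Apply Bayes' theorem for P(D|+)
P(D|+) = P(+|D)P(D) / P(+)
       = 0.02362200 / 0.04662256
       = 0.5067


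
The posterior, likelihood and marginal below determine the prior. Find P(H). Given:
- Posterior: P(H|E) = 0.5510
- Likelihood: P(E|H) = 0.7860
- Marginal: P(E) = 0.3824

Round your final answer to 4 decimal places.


From Bayes' theorem: P(H|E) = P(E|H) × P(H) / P(E)

Rearranging for P(H):
P(H) = P(H|E) × P(E) / P(E|H)
     = 0.5510 × 0.3824 / 0.7860
     = 0.21070240 / 0.7860
     = 0.2681


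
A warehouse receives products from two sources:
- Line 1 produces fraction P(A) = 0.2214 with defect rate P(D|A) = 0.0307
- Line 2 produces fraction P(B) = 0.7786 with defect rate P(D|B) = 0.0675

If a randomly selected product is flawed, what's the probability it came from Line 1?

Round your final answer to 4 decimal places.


Let A = from Line 1, D = flawed

Given:
- P(A) = 0.2214, P(B) = 0.7786
- P(D|A) = 0.0307, P(D|B) = 0.0675

Step 1: Find P(D)
P(D) = P(D|A)P(A) + P(D|B)P(B)
     = 0.0307 × 0.2214 + 0.0675 × 0.7786
     = 0.00679698 + 0.05255550
     = 0.05935248

Step 2: Apply Bayes' theorem
P(A|D) = P(D|A)P(A) / P(D)
       = 0.00679698 / 0.05935248
       = 0.1145


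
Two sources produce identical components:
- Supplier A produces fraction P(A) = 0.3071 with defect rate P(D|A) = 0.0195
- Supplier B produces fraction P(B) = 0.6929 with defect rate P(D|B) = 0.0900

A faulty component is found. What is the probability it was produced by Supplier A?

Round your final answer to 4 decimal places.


Let A = from Supplier A, D = faulty

Given:
- P(A) = 0.3071, P(B) = 0.6929
- P(D|A) = 0.0195, P(D|B) = 0.0900

Step 1: Find P(D)
P(D) = P(D|A)P(A) + P(D|B)P(B)
     = 0.0195 × 0.3071 + 0.0900 × 0.6929
     = 0.00598845 + 0.06236100
     = 0.06834945

Step 2: Apply Bayes' theorem
P(A|D) = P(D|A)P(A) / P(D)
       = 0.00598845 / 0.06834945
       = 0.0876


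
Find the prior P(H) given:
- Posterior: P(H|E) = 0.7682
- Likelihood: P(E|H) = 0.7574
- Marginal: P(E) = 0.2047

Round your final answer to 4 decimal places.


From Bayes' theorem: P(H|E) = P(E|H) × P(H) / P(E)

Rearranging for P(H):
P(H) = P(H|E) × P(E) / P(E|H)
     = 0.7682 × 0.2047 / 0.7574
     = 0.15725054 / 0.7574
     = 0.2076


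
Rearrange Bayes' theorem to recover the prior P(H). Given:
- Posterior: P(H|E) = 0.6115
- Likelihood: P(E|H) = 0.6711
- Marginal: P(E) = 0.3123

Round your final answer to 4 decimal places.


From Bayes' theorem: P(H|E) = P(E|H) × P(H) / P(E)

Rearranging for P(H):
P(H) = P(H|E) × P(E) / P(E|H)
     = 0.6115 × 0.3123 / 0.6711
     = 0.19097145 / 0.6711
     = 0.2846


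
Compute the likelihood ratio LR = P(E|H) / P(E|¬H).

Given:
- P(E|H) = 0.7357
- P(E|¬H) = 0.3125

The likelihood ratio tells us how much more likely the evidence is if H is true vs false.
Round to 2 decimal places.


Likelihood Ratio (LR) = P(E|H) / P(E|¬H)

LR = 0.7357 / 0.3125
   = 2.35

The evidence is 2.35 times more likely if H is true than if H is false.
Since LR > 1, the evidence supports H over ¬H.


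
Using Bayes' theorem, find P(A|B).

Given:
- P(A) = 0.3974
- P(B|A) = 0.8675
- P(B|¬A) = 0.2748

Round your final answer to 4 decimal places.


Bayes' theorem: P(A|B) = P(B|A) × P(A) / P(B)

Step 1: Calculate P(B) using law of total probability
P(B) = P(B|A)P(A) + P(B|¬A)P(¬A)
     = 0.8675 × 0.3974 + 0.2748 × 0.6026
     = 0.34474450 + 0.16559448
     = 0.51033898

Step 2: Apply Bayes' theorem
P(A|B) = P(B|A) × P(A) / P(B)
       = 0.34474450 / 0.51033898
       = 0.6755


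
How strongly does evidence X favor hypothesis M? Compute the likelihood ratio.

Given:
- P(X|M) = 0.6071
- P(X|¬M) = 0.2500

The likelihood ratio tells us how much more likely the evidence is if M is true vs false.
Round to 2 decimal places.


Likelihood Ratio (LR) = P(X|M) / P(X|¬M)

LR = 0.6071 / 0.2500
   = 2.43

The evidence is 2.43 times more likely if M is true than if M is false.
LR > 1, so observing X raises the odds in favor of M.


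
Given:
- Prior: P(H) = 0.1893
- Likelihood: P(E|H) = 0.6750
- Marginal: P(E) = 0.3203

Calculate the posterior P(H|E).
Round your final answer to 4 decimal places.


Using Bayes' theorem:

P(H|E) = P(E|H) × P(H) / P(E)
       = 0.6750 × 0.1893 / 0.3203
       = 0.12777750 / 0.3203
       = 0.3989

The evidence strengthens our belief in H.
Prior: 0.1893 → Posterior: 0.3989


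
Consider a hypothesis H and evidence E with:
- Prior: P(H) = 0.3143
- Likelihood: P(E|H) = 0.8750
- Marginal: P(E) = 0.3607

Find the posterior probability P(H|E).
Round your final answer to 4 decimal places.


Using Bayes' theorem:

P(H|E) = P(E|H) × P(H) / P(E)
       = 0.8750 × 0.3143 / 0.3607
       = 0.27501250 / 0.3607
       = 0.7624

The evidence strengthens our belief in H.
Prior: 0.3143 → Posterior: 0.7624


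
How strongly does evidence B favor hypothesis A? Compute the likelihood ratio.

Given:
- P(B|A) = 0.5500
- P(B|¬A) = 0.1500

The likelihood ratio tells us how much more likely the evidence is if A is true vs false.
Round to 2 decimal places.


Likelihood Ratio (LR) = P(B|A) / P(B|¬A)

LR = 0.5500 / 0.1500
   = 3.67

The evidence is 3.67 times more likely if A is true than if A is false.
LR > 1, so observing B raises the odds in favor of A.


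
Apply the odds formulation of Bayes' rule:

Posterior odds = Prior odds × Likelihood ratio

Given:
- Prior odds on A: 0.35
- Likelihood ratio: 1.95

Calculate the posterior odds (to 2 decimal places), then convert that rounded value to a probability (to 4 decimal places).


Step 1: Calculate posterior odds
Posterior odds = Prior odds × LR
               = 0.35 × 1.95
               = 0.68

Step 2: Convert to probability
P(A|E) = Posterior odds / (1 + Posterior odds)
       = 0.68 / (1 + 0.68)
       = 0.68 / 1.68
       = 0.4048

The evidence increased P(A) from 0.2593 to 0.4048.


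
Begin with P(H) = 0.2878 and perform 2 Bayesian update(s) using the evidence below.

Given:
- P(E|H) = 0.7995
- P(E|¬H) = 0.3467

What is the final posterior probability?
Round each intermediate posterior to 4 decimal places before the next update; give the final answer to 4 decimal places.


Sequential Bayesian updating:

Initial prior: P(H) = 0.2878

Update 1:
  P(E) = 0.7995 × 0.2878 + 0.3467 × 0.7122 = 0.23009610 + 0.24691974 = 0.47701584
  P(H|E) = 0.23009610 / 0.47701584 = 0.4824

Update 2:
  P(E) = 0.7995 × 0.4824 + 0.3467 × 0.5176 = 0.38567880 + 0.17945192 = 0.56513072
  P(H|E) = 0.38567880 / 0.56513072 = 0.6825

Final posterior: 0.6825


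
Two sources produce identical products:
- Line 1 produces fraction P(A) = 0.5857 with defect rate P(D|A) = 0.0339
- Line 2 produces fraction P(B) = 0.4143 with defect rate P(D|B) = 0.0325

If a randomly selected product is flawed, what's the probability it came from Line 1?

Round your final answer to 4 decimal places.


Let A = from Line 1, D = flawed

Given:
- P(A) = 0.5857, P(B) = 0.4143
- P(D|A) = 0.0339, P(D|B) = 0.0325

Step 1: Find P(D)
P(D) = P(D|A)P(A) + P(D|B)P(B)
     = 0.0339 × 0.5857 + 0.0325 × 0.4143
     = 0.01985523 + 0.01346475
     = 0.03331998

Step 2: Apply Bayes' theorem
P(A|D) = P(D|A)P(A) / P(D)
       = 0.01985523 / 0.03331998
       = 0.5959


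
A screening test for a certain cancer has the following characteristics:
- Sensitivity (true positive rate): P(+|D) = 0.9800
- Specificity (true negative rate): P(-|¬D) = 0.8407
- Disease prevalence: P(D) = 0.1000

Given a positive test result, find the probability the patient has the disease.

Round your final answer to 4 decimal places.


Let D = has disease, + = positive test

Given:
- P(D) = 0.1000 (prevalence)
- P(+|D) = 0.9800 (sensitivity)
- P(-|¬D) = 0.8407 (specificity)
- P(+|¬D) = 0.1593 (false positive rate = 1 - specificity)

Step 1: Find P(+)
P(+) = P(+|D)P(D) + P(+|¬D)P(¬D)
     = 0.9800 × 0.1000 + 0.1593 × 0.9000
     = 0.09800000 + 0.14337000
     = 0.24137000

Step 2: Apply Bayes' theorem for P(D|+)
P(D|+) = P(+|D)P(D) / P(+)
       = 0.09800000 / 0.24137000
       = 0.4060


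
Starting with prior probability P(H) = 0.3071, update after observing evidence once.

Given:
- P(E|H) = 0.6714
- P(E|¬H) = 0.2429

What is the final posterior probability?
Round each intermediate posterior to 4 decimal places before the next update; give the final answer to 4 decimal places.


Sequential Bayesian updating:

Initial prior: P(H) = 0.3071

Update 1:
  P(E) = 0.6714 × 0.3071 + 0.2429 × 0.6929 = 0.20618694 + 0.16830541 = 0.37449235
  P(H|E) = 0.20618694 / 0.37449235 = 0.5506

Final posterior: 0.5506


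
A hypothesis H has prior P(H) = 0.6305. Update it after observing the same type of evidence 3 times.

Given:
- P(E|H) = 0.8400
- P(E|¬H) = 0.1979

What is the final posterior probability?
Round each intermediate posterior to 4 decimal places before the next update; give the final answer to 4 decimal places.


Sequential Bayesian updating:

Initial prior: P(H) = 0.6305

Update 1:
  P(E) = 0.8400 × 0.6305 + 0.1979 × 0.3695 = 0.52962000 + 0.07312405 = 0.60274405
  P(H|E) = 0.52962000 / 0.60274405 = 0.8787

Update 2:
  P(E) = 0.8400 × 0.8787 + 0.1979 × 0.1213 = 0.73810800 + 0.02400527 = 0.76211327
  P(H|E) = 0.73810800 / 0.76211327 = 0.9685

Update 3:
  P(E) = 0.8400 × 0.9685 + 0.1979 × 0.0315 = 0.81354000 + 0.00623385 = 0.81977385
  P(H|E) = 0.81354000 / 0.81977385 = 0.9924

Final posterior: 0.9924


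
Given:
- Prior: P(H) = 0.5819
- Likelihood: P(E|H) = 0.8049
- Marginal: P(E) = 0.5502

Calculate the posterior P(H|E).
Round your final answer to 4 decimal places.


Using Bayes' theorem:

P(H|E) = P(E|H) × P(H) / P(E)
       = 0.8049 × 0.5819 / 0.5502
       = 0.46837131 / 0.5502
       = 0.8513

The evidence strengthens our belief in H.
Prior: 0.5819 → Posterior: 0.8513


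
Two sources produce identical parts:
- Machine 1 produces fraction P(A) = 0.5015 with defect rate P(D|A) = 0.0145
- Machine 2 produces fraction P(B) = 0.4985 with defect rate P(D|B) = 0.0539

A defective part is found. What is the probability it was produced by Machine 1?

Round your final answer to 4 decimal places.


Let A = from Machine 1, D = defective

Given:
- P(A) = 0.5015, P(B) = 0.4985
- P(D|A) = 0.0145, P(D|B) = 0.0539

Step 1: Find P(D)
P(D) = P(D|A)P(A) + P(D|B)P(B)
     = 0.0145 × 0.5015 + 0.0539 × 0.4985
     = 0.00727175 + 0.02686915
     = 0.03414090

Step 2: Apply Bayes' theorem
P(A|D) = P(D|A)P(A) / P(D)
       = 0.00727175 / 0.03414090
       = 0.2130


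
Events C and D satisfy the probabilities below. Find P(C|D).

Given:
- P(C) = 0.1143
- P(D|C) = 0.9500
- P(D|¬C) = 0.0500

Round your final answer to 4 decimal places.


Bayes' theorem: P(C|D) = P(D|C) × P(C) / P(D)

Step 1: Calculate P(D) using law of total probability
P(D) = P(D|C)P(C) + P(D|¬C)P(¬C)
     = 0.9500 × 0.1143 + 0.0500 × 0.8857
     = 0.10858500 + 0.04428500
     = 0.15287000

Step 2: Apply Bayes' theorem
P(C|D) = P(D|C) × P(C) / P(D)
       = 0.10858500 / 0.15287000
       = 0.7103


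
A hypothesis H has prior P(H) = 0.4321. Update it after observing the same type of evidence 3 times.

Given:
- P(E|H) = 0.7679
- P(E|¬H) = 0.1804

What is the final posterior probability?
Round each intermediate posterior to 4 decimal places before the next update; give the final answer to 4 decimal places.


Sequential Bayesian updating:

Initial prior: P(H) = 0.4321

Update 1:
  P(E) = 0.7679 × 0.4321 + 0.1804 × 0.5679 = 0.33180959 + 0.10244916 = 0.43425875
  P(H|E) = 0.33180959 / 0.43425875 = 0.7641

Update 2:
  P(E) = 0.7679 × 0.7641 + 0.1804 × 0.2359 = 0.58675239 + 0.04255636 = 0.62930875
  P(H|E) = 0.58675239 / 0.62930875 = 0.9324

Update 3:
  P(E) = 0.7679 × 0.9324 + 0.1804 × 0.0676 = 0.71598996 + 0.01219504 = 0.72818500
  P(H|E) = 0.71598996 / 0.72818500 = 0.9833

Final posterior: 0.9833


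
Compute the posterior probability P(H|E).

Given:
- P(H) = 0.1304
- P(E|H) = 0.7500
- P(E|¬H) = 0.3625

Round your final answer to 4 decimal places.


Bayes' theorem: P(H|E) = P(E|H) × P(H) / P(E)

Step 1: Calculate P(E) using law of total probability
P(E) = P(E|H)P(H) + P(E|¬H)P(¬H)
     = 0.7500 × 0.1304 + 0.3625 × 0.8696
     = 0.09780000 + 0.31523000
     = 0.41303000

Step 2: Apply Bayes' theorem
P(H|E) = P(E|H) × P(H) / P(E)
       = 0.09780000 / 0.41303000
       = 0.2368


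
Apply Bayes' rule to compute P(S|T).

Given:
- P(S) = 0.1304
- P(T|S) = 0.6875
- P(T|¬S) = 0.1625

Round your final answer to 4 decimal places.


Bayes' theorem: P(S|T) = P(T|S) × P(S) / P(T)

Step 1: Calculate P(T) using law of total probability
P(T) = P(T|S)P(S) + P(T|¬S)P(¬S)
     = 0.6875 × 0.1304 + 0.1625 × 0.8696
     = 0.08965000 + 0.14131000
     = 0.23096000

Step 2: Apply Bayes' theorem
P(S|T) = P(T|S) × P(S) / P(T)
       = 0.08965000 / 0.23096000
       = 0.3882


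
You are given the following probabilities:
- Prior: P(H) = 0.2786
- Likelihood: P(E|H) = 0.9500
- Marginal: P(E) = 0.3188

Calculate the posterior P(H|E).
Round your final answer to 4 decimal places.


Using Bayes' theorem:

P(H|E) = P(E|H) × P(H) / P(E)
       = 0.9500 × 0.2786 / 0.3188
       = 0.26467000 / 0.3188
       = 0.8302

The evidence strengthens our belief in H.
Prior: 0.2786 → Posterior: 0.8302


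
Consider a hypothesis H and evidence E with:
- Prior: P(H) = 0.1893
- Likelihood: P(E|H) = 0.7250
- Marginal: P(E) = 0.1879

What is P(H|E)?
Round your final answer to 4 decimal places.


Using Bayes' theorem:

P(H|E) = P(E|H) × P(H) / P(E)
       = 0.7250 × 0.1893 / 0.1879
       = 0.13724250 / 0.1879
       = 0.7304

The evidence strengthens our belief in H.
Prior: 0.1893 → Posterior: 0.7304


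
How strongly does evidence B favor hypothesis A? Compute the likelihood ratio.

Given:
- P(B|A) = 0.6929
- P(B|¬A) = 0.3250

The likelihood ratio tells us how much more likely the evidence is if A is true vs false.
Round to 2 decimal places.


Likelihood Ratio (LR) = P(B|A) / P(B|¬A)

LR = 0.6929 / 0.3250
   = 2.13

The evidence is 2.13 times more likely if A is true than if A is false.
Because LR exceeds 1, B is evidence for A.


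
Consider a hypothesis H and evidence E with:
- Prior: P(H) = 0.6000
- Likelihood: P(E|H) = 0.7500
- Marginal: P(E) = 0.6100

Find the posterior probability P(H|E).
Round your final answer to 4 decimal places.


Using Bayes' theorem:

P(H|E) = P(E|H) × P(H) / P(E)
       = 0.7500 × 0.6000 / 0.6100
       = 0.45000000 / 0.6100
       = 0.7377

The evidence strengthens our belief in H.
Prior: 0.6000 → Posterior: 0.7377


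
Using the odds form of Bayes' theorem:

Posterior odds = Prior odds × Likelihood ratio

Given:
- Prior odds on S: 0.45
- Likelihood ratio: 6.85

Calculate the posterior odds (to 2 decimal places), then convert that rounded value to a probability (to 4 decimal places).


Step 1: Calculate posterior odds
Posterior odds = Prior odds × LR
               = 0.45 × 6.85
               = 3.08

Step 2: Convert to probability
P(S|E) = Posterior odds / (1 + Posterior odds)
       = 3.08 / (1 + 3.08)
       = 3.08 / 4.08
       = 0.7549

The evidence increased P(S) from 0.3103 to 0.7549.


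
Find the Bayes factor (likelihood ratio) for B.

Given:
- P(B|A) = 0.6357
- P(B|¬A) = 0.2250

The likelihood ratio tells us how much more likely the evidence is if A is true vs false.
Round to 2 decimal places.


Likelihood Ratio (LR) = P(B|A) / P(B|¬A)

LR = 0.6357 / 0.2250
   = 2.83

The evidence is 2.83 times more likely if A is true than if A is false.
Because LR exceeds 1, B is evidence for A.


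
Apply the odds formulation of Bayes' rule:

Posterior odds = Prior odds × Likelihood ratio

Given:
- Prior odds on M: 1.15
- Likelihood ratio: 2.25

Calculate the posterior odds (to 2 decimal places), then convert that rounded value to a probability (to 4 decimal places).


Step 1: Calculate posterior odds
Posterior odds = Prior odds × LR
               = 1.15 × 2.25
               = 2.59

Step 2: Convert to probability
P(M|E) = Posterior odds / (1 + Posterior odds)
       = 2.59 / (1 + 2.59)
       = 2.59 / 3.59
       = 0.7214

The evidence increased P(M) from 0.5349 to 0.7214.


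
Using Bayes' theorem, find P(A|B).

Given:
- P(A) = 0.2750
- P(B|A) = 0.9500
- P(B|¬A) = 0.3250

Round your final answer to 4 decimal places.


Bayes' theorem: P(A|B) = P(B|A) × P(A) / P(B)

Step 1: Calculate P(B) using law of total probability
P(B) = P(B|A)P(A) + P(B|¬A)P(¬A)
     = 0.9500 × 0.2750 + 0.3250 × 0.7250
     = 0.26125000 + 0.23562500
     = 0.49687500

Step 2: Apply Bayes' theorem
P(A|B) = P(B|A) × P(A) / P(B)
       = 0.26125000 / 0.49687500
       = 0.5258


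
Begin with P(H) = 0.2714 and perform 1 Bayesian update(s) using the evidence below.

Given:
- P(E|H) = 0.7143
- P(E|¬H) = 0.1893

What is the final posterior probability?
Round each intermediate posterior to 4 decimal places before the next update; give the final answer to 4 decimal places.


Sequential Bayesian updating:

Initial prior: P(H) = 0.2714

Update 1:
  P(E) = 0.7143 × 0.2714 + 0.1893 × 0.7286 = 0.19386102 + 0.13792398 = 0.33178500
  P(H|E) = 0.19386102 / 0.33178500 = 0.5843

Final posterior: 0.5843


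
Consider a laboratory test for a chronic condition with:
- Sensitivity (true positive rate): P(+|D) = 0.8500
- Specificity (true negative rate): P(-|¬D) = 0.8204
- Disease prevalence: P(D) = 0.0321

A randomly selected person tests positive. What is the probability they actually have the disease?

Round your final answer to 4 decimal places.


Let D = has disease, + = positive test

Given:
- P(D) = 0.0321 (prevalence)
- P(+|D) = 0.8500 (sensitivity)
- P(-|¬D) = 0.8204 (specificity)
- P(+|¬D) = 0.1796 (false positive rate = 1 - specificity)

Step 1: Find P(+)
P(+) = P(+|D)P(D) + P(+|¬D)P(¬D)
     = 0.8500 × 0.0321 + 0.1796 × 0.9679
     = 0.02728500 + 0.17383484
     = 0.20111984

Step 2: Apply Bayes' theorem for P(D|+)
P(D|+) = P(+|D)P(D) / P(+)
       = 0.02728500 / 0.20111984
       = 0.1357


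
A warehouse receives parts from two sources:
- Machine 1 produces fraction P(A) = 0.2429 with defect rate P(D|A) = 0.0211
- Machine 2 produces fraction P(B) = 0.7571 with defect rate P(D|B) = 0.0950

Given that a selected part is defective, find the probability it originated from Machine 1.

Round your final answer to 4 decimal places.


Let A = from Machine 1, D = defective

Given:
- P(A) = 0.2429, P(B) = 0.7571
- P(D|A) = 0.0211, P(D|B) = 0.0950

Step 1: Find P(D)
P(D) = P(D|A)P(A) + P(D|B)P(B)
     = 0.0211 × 0.2429 + 0.0950 × 0.7571
     = 0.00512519 + 0.07192450
     = 0.07704969

Step 2: Apply Bayes' theorem
P(A|D) = P(D|A)P(A) / P(D)
       = 0.00512519 / 0.07704969
       = 0.0665


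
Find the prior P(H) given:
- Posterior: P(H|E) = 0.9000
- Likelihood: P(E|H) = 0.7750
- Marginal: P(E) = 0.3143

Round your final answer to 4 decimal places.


From Bayes' theorem: P(H|E) = P(E|H) × P(H) / P(E)

Rearranging for P(H):
P(H) = P(H|E) × P(E) / P(E|H)
     = 0.9000 × 0.3143 / 0.7750
     = 0.28287000 / 0.7750
     = 0.3650


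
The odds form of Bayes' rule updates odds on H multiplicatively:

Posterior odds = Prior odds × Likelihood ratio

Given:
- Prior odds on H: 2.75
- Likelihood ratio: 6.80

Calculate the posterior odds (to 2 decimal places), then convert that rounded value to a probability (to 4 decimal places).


Step 1: Calculate posterior odds
Posterior odds = Prior odds × LR
               = 2.75 × 6.80
               = 18.70

Step 2: Convert to probability
P(H|E) = Posterior odds / (1 + Posterior odds)
       = 18.70 / (1 + 18.70)
       = 18.70 / 19.70
       = 0.9492

The evidence increased P(H) from 0.7333 to 0.9492.


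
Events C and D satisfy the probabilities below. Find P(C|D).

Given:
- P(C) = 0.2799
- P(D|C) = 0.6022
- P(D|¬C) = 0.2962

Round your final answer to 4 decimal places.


Bayes' theorem: P(C|D) = P(D|C) × P(C) / P(D)

Step 1: Calculate P(D) using law of total probability
P(D) = P(D|C)P(C) + P(D|¬C)P(¬C)
     = 0.6022 × 0.2799 + 0.2962 × 0.7201
     = 0.16855578 + 0.21329362
     = 0.38184940

Step 2: Apply Bayes' theorem
P(C|D) = P(D|C) × P(C) / P(D)
       = 0.16855578 / 0.38184940
       = 0.4414


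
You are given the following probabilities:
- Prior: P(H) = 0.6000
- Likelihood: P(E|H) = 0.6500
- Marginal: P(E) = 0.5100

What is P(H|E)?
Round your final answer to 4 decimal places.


Using Bayes' theorem:

P(H|E) = P(E|H) × P(H) / P(E)
       = 0.6500 × 0.6000 / 0.5100
       = 0.39000000 / 0.5100
       = 0.7647

The evidence strengthens our belief in H.
Prior: 0.6000 → Posterior: 0.7647


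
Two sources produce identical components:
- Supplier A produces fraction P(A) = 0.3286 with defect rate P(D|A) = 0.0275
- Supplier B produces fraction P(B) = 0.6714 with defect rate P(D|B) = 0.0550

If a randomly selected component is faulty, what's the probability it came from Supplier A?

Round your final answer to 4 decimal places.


Let A = from Supplier A, D = faulty

Given:
- P(A) = 0.3286, P(B) = 0.6714
- P(D|A) = 0.0275, P(D|B) = 0.0550

Step 1: Find P(D)
P(D) = P(D|A)P(A) + P(D|B)P(B)
     = 0.0275 × 0.3286 + 0.0550 × 0.6714
     = 0.00903650 + 0.03692700
     = 0.04596350

Step 2: Apply Bayes' theorem
P(A|D) = P(D|A)P(A) / P(D)
       = 0.00903650 / 0.04596350
       = 0.1966


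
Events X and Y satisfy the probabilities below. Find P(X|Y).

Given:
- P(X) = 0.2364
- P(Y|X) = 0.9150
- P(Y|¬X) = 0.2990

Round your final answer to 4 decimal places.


Bayes' theorem: P(X|Y) = P(Y|X) × P(X) / P(Y)

Step 1: Calculate P(Y) using law of total probability
P(Y) = P(Y|X)P(X) + P(Y|¬X)P(¬X)
     = 0.9150 × 0.2364 + 0.2990 × 0.7636
     = 0.21630600 + 0.22831640
     = 0.44462240

Step 2: Apply Bayes' theorem
P(X|Y) = P(Y|X) × P(X) / P(Y)
       = 0.21630600 / 0.44462240
       = 0.4865


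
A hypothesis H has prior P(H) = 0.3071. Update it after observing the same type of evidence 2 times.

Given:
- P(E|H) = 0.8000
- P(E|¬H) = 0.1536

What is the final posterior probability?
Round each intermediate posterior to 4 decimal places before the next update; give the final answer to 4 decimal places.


Sequential Bayesian updating:

Initial prior: P(H) = 0.3071

Update 1:
  P(E) = 0.8000 × 0.3071 + 0.1536 × 0.6929 = 0.24568000 + 0.10642944 = 0.35210944
  P(H|E) = 0.24568000 / 0.35210944 = 0.6977

Update 2:
  P(E) = 0.8000 × 0.6977 + 0.1536 × 0.3023 = 0.55816000 + 0.04643328 = 0.60459328
  P(H|E) = 0.55816000 / 0.60459328 = 0.9232

Final posterior: 0.9232


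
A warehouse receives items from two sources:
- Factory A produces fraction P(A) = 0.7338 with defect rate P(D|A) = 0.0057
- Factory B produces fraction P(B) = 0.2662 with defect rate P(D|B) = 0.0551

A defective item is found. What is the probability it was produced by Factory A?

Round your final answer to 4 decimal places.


Let A = from Factory A, D = defective

Given:
- P(A) = 0.7338, P(B) = 0.2662
- P(D|A) = 0.0057, P(D|B) = 0.0551

Step 1: Find P(D)
P(D) = P(D|A)P(A) + P(D|B)P(B)
     = 0.0057 × 0.7338 + 0.0551 × 0.2662
     = 0.00418266 + 0.01466762
     = 0.01885028

Step 2: Apply Bayes' theorem
P(A|D) = P(D|A)P(A) / P(D)
       = 0.00418266 / 0.01885028
       = 0.2219


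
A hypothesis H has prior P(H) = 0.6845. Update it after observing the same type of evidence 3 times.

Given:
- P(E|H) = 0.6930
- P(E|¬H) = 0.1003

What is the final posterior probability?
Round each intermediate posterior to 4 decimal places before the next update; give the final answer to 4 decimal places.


Sequential Bayesian updating:

Initial prior: P(H) = 0.6845

Update 1:
  P(E) = 0.6930 × 0.6845 + 0.1003 × 0.3155 = 0.47435850 + 0.03164465 = 0.50600315
  P(H|E) = 0.47435850 / 0.50600315 = 0.9375

Update 2:
  P(E) = 0.6930 × 0.9375 + 0.1003 × 0.0625 = 0.64968750 + 0.00626875 = 0.65595625
  P(H|E) = 0.64968750 / 0.65595625 = 0.9904

Update 3:
  P(E) = 0.6930 × 0.9904 + 0.1003 × 0.0096 = 0.68634720 + 0.00096288 = 0.68731008
  P(H|E) = 0.68634720 / 0.68731008 = 0.9986

Final posterior: 0.9986


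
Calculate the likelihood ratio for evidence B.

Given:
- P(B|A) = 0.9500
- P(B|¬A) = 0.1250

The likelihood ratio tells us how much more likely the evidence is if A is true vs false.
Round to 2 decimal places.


Likelihood Ratio (LR) = P(B|A) / P(B|¬A)

LR = 0.9500 / 0.1250
   = 7.60

The evidence is 7.60 times more likely if A is true than if A is false.
Because LR exceeds 1, B is evidence for A.
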